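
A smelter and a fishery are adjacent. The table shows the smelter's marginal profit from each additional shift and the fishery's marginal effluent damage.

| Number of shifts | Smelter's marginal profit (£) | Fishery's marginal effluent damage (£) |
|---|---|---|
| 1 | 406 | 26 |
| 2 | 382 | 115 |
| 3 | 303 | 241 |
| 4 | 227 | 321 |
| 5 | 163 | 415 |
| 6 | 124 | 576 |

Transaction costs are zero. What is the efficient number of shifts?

3

Bargaining reaches the level where marginal profit last exceeds marginal effluent damage.
That holds through level 3 (303 ≥ 241) but not at 4 (227 < 321).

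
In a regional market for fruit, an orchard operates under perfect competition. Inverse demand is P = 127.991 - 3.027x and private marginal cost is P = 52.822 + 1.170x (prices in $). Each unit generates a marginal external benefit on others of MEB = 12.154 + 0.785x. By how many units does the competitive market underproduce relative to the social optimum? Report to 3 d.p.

7.683 units

Market equilibrium (private): 52.822 + 1.170x = 127.991 - 3.027x → x_m = 17.9102.
Social marginal cost = private MC − MEB = 40.668 + 0.385x.
Set SMC = demand: 40.668 + 0.385x = 127.991 - 3.027x → x* = 25.5929.
Gap = |17.9102 − 25.5929| = 7.6827.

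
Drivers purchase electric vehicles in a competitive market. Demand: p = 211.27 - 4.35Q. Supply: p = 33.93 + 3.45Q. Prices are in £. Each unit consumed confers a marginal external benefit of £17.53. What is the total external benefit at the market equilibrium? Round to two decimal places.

£398.56

Market equilibrium (private): 33.93 + 3.45Q = 211.27 - 4.35Q → Q_m = 22.7359.
Total external benefit = MEB × Q_m = 17.53 × 22.7359 = 398.5603.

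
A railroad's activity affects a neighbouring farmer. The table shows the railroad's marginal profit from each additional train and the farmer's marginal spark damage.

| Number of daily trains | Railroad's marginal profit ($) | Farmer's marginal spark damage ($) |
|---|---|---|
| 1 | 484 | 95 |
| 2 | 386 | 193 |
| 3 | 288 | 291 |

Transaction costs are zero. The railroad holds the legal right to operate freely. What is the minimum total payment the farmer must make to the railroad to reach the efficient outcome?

$288

Left alone the railroad would choose level 3 (marginal profit stays positive).
Efficient level: k* = 2 (marginal profit ≥ marginal spark damage through 2).
The farmer must at least cover the railroad's forgone profit from cutting 3→2: 288 = 288.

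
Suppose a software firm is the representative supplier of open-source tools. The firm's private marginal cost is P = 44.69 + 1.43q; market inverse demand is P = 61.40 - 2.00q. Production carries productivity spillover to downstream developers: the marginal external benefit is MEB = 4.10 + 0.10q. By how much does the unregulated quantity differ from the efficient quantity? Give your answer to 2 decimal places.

1.38 units

Market equilibrium (private): 44.69 + 1.43q = 61.40 - 2.00q → q_m = 4.8717.
Social marginal cost = private MC − MEB = 40.59 + 1.33q.
Set SMC = demand: 40.59 + 1.33q = 61.40 - 2.00q → q* = 6.2492.
Gap = |4.8717 − 6.2492| = 1.3775.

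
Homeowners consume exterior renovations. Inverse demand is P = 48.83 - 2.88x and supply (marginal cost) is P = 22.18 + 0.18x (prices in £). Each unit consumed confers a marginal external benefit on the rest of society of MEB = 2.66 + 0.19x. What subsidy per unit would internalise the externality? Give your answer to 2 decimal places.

Social marginal benefit = demand + MEB = 51.49 - 2.69x.
Set SMB = MC: 51.49 - 2.69x = 22.18 + 0.18x → x* = 10.2125.
The Pigouvian subsidy equals MEB at x*: 2.66 + 0.19×10.2125 = 4.6004.

subsidy = £4.60 per unit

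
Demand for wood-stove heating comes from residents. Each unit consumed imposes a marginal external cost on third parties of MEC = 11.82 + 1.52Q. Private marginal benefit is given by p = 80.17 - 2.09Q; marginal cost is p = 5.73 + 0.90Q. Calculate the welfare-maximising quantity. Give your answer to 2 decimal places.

Q* = 13.88

Social marginal benefit = demand − MEC = 68.35 - 3.61Q.
Set SMB = MC: 68.35 - 3.61Q = 5.73 + 0.90Q → Q* = 13.8847.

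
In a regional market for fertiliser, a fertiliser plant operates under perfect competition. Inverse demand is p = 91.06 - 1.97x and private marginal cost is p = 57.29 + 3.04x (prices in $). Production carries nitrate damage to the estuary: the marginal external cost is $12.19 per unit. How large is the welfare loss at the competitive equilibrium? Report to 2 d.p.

DWL = $14.83

Market equilibrium (private): 57.29 + 3.04x = 91.06 - 1.97x → x_m = 6.7405.
Social marginal cost = private MC + MEC = 69.48 + 3.04x.
Set SMC = demand: 69.48 + 3.04x = 91.06 - 1.97x → x* = 4.3074.
The loss is the area between SMC and demand from x* to x_m; with linear curves that's a triangle of height MEC(x_m).
DWL = ½ × 2.4331 × 12.1900 = 14.8297.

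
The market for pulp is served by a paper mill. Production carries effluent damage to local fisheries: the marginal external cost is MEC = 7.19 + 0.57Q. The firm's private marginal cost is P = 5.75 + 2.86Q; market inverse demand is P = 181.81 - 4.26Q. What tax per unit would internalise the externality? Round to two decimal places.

tax = 19.71 per unit

Social marginal cost = private MC + MEC = 12.94 + 3.43Q.
Set SMC = demand: 12.94 + 3.43Q = 181.81 - 4.26Q → Q* = 21.9597.
The Pigouvian tax equals MEC at Q*: 7.19 + 0.57×21.9597 = 19.7070.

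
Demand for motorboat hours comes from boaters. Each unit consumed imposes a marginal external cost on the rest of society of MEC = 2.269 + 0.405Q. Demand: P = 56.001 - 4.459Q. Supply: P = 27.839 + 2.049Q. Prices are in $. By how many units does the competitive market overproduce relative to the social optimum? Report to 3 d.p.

Market equilibrium (private): 27.839 + 2.049Q = 56.001 - 4.459Q → Q_m = 4.3273.
Social marginal benefit = demand − MEC = 53.732 - 4.864Q.
Set SMB = MC: 53.732 - 4.864Q = 27.839 + 2.049Q → Q* = 3.7456.
Gap = |4.3273 − 3.7456| = 0.5817.

0.582 units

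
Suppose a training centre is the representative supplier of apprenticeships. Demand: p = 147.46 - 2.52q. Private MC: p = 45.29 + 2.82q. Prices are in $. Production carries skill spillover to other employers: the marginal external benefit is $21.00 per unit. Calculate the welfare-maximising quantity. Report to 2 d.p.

q* = 23.07

Social marginal cost = private MC − MEB = 24.29 + 2.82q.
Set SMC = demand: 24.29 + 2.82q = 147.46 - 2.52q → q* = 23.0655.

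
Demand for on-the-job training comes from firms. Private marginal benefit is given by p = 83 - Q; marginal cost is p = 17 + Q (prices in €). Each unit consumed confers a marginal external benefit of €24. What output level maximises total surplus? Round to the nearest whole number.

Social marginal benefit = demand + MEB = 107 - Q.
Set SMB = MC: 107 - Q = 17 + Q → Q* = 45.0000.

Q* = 45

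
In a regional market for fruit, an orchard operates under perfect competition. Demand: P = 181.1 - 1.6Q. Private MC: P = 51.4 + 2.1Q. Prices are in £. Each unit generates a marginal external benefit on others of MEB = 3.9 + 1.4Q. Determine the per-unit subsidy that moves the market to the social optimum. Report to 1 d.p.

subsidy = £85.2 per unit

Social marginal cost = private MC − MEB = 47.5 + 0.7Q.
Set SMC = demand: 47.5 + 0.7Q = 181.1 - 1.6Q → Q* = 58.0870.
The Pigouvian subsidy equals MEB at Q*: 3.9 + 1.4×58.0870 = 85.2218.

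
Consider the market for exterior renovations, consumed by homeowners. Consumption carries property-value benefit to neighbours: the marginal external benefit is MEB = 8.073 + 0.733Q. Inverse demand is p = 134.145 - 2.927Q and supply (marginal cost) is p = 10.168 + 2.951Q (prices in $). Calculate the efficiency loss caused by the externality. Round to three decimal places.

DWL = $53.820

Market equilibrium (private): 10.168 + 2.951Q = 134.145 - 2.927Q → Q_m = 21.0917.
Social marginal benefit = demand + MEB = 142.218 - 2.194Q.
Set SMB = MC: 142.218 - 2.194Q = 10.168 + 2.951Q → Q* = 25.6657.
The loss is the area between SMB and MC from Q* to Q_m; with linear curves that's a triangle of height MEB(Q_m).
DWL = ½ × 4.5740 × 23.5332 = 53.8204.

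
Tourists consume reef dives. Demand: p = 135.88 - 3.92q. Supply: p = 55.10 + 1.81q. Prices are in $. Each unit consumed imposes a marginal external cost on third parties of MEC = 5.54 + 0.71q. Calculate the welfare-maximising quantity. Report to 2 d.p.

q* = 11.68

Social marginal benefit = demand − MEC = 130.34 - 4.63q.
Set SMB = MC: 130.34 - 4.63q = 55.10 + 1.81q → q* = 11.6832.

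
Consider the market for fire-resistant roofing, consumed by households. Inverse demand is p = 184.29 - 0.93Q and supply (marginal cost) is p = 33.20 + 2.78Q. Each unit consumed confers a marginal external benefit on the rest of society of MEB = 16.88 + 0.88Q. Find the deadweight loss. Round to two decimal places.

Market equilibrium (private): 33.20 + 2.78Q = 184.29 - 0.93Q → Q_m = 40.7251.
Social marginal benefit = demand + MEB = 201.17 - 0.05Q.
Set SMB = MC: 201.17 - 0.05Q = 33.20 + 2.78Q → Q* = 59.3534.
Height of the DWL triangle at Q_m is SMB(Q_m) − MC(Q_m) = MEB(Q_m) = 52.7181.
DWL = ½ × 18.6283 × 52.7181 = 491.0243.

DWL = 491.02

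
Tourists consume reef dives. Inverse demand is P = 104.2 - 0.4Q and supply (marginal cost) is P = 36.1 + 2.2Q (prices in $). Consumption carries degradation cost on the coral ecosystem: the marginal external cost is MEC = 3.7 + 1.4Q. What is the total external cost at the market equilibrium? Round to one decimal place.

Market equilibrium (private): 36.1 + 2.2Q = 104.2 - 0.4Q → Q_m = 26.1923.
Total external cost = ∫₀^{Q_m} (3.7 + 1.4Q) dQ = 3.7×26.1923 + ½×1.4×26.1923² = 577.1371.

$577.1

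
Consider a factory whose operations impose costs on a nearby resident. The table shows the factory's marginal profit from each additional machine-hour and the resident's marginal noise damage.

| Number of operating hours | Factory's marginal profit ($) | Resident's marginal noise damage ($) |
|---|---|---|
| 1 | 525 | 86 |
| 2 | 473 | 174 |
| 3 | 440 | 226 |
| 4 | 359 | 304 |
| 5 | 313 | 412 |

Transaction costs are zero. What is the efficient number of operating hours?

Bargaining reaches the level where marginal profit last exceeds marginal noise damage.
That holds through level 4 (359 ≥ 304) but not at 5 (313 < 412).

4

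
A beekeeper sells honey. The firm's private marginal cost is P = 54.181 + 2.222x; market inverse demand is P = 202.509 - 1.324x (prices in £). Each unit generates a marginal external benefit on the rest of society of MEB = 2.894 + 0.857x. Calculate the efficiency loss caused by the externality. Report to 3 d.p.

DWL = £279.090

Market equilibrium (private): 54.181 + 2.222x = 202.509 - 1.324x → x_m = 41.8297.
Social marginal cost = private MC − MEB = 51.287 + 1.365x.
Set SMC = demand: 51.287 + 1.365x = 202.509 - 1.324x → x* = 56.2373.
Height of the DWL triangle at x_m is demand(x_m) − SMC(x_m) = MEB(x_m) = 38.7420.
DWL = ½ × 14.4076 × 38.7420 = 279.0896.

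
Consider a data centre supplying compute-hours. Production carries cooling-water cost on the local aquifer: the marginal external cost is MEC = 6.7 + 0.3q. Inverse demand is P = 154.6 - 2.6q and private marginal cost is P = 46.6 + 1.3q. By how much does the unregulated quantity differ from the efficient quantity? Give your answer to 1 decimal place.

3.6 units

Market equilibrium (private): 46.6 + 1.3q = 154.6 - 2.6q → q_m = 27.6923.
Social marginal cost = private MC + MEC = 53.3 + 1.6q.
Set SMC = demand: 53.3 + 1.6q = 154.6 - 2.6q → q* = 24.1190.
Gap = |27.6923 − 24.1190| = 3.5733.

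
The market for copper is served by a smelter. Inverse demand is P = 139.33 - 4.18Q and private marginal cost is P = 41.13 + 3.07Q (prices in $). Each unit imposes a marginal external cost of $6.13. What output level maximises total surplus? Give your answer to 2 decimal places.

Q* = 12.70

Social marginal cost = private MC + MEC = 47.26 + 3.07Q.
Set SMC = demand: 47.26 + 3.07Q = 139.33 - 4.18Q → Q* = 12.6993.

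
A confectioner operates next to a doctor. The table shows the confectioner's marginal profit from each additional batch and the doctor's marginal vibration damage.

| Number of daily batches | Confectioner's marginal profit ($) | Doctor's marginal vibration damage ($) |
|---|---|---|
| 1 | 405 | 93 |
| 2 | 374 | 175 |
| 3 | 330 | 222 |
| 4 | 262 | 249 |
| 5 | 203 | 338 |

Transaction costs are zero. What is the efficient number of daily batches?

Bargaining reaches the level where marginal profit last exceeds marginal vibration damage.
That holds through level 4 (262 ≥ 249) but not at 5 (203 < 338).

4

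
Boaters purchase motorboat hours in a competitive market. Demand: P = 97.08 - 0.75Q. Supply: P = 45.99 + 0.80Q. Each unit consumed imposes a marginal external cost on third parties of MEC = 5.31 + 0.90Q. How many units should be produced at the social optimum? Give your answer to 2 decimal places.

Social marginal benefit = demand − MEC = 91.77 - 1.65Q.
Set SMB = MC: 91.77 - 1.65Q = 45.99 + 0.80Q → Q* = 18.6857.

Q* = 18.69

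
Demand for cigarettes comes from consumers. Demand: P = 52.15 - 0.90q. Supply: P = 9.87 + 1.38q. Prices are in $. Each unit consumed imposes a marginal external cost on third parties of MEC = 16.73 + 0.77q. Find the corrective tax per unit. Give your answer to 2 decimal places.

Social marginal benefit = demand − MEC = 35.42 - 1.67q.
Set SMB = MC: 35.42 - 1.67q = 9.87 + 1.38q → q* = 8.3770.
The Pigouvian tax equals MEC at q*: 16.73 + 0.77×8.3770 = 23.1803.

tax = $23.18 per unit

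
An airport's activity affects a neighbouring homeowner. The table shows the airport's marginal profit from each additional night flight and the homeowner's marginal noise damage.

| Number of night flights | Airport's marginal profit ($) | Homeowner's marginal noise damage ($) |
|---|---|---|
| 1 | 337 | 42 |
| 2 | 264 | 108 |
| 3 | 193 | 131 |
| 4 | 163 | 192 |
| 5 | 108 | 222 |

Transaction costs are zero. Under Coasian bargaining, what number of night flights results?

3

Bargaining reaches the level where marginal profit last exceeds marginal noise damage.
That holds through level 3 (193 ≥ 131) but not at 4 (163 < 192).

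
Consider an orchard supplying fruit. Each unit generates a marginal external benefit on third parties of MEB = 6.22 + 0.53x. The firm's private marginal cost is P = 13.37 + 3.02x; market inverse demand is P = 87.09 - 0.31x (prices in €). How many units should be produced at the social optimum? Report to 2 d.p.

x* = 28.55

Social marginal cost = private MC − MEB = 7.15 + 2.49x.
Set SMC = demand: 7.15 + 2.49x = 87.09 - 0.31x → x* = 28.5500.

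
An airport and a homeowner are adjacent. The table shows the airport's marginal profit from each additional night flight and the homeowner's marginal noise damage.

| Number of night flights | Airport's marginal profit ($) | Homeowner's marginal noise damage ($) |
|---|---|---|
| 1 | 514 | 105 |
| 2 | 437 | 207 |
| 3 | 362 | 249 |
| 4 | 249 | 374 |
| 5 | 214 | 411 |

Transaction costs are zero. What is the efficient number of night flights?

Bargaining reaches the level where marginal profit last exceeds marginal noise damage.
That holds through level 3 (362 ≥ 249) but not at 4 (249 < 374).

3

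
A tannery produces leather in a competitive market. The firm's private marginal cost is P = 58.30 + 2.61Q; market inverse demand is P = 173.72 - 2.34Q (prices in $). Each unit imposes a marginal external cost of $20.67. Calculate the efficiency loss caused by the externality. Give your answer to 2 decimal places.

Market equilibrium (private): 58.30 + 2.61Q = 173.72 - 2.34Q → Q_m = 23.3172.
Social marginal cost = private MC + MEC = 78.97 + 2.61Q.
Set SMC = demand: 78.97 + 2.61Q = 173.72 - 2.34Q → Q* = 19.1414.
Height of the DWL triangle at Q_m is SMC(Q_m) − demand(Q_m) = MEC(Q_m) = 20.6700.
DWL = ½ × 4.1758 × 20.6700 = 43.1569.

DWL = $43.16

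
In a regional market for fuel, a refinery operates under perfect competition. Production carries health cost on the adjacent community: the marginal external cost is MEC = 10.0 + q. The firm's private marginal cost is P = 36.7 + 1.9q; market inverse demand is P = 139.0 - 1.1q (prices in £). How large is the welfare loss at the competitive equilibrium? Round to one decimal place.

Market equilibrium (private): 36.7 + 1.9q = 139.0 - 1.1q → q_m = 34.1000.
Social marginal cost = private MC + MEC = 46.7 + 2.9q.
Set SMC = demand: 46.7 + 2.9q = 139.0 - 1.1q → q* = 23.0750.
Between q* and q_m the wedge SMC − demand runs linearly from 0 to MEC(q_m), so the loss is a triangle.
DWL = ½ × 11.0250 × 44.1000 = 243.1013.

DWL = £243.1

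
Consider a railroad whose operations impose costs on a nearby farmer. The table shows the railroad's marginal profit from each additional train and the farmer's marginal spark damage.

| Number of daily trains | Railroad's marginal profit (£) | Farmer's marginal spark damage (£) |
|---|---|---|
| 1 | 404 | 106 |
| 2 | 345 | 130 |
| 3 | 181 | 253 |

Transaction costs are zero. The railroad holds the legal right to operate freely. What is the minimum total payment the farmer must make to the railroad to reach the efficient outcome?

£181

Left alone the railroad would choose level 3 (marginal profit stays positive).
Efficient level: k* = 2 (marginal profit ≥ marginal spark damage through 2).
The farmer must at least cover the railroad's forgone profit from cutting 3→2: 181 = 181.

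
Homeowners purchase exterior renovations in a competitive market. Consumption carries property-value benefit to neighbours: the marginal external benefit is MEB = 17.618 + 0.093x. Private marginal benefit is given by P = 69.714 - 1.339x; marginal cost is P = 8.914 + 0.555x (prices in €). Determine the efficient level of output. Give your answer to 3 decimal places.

Social marginal benefit = demand + MEB = 87.332 - 1.246x.
Set SMB = MC: 87.332 - 1.246x = 8.914 + 0.555x → x* = 43.5414.

x* = 43.541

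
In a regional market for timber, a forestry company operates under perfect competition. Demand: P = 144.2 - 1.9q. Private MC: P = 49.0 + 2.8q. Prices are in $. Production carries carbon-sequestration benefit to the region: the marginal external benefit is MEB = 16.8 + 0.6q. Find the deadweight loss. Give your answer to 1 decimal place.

Market equilibrium (private): 49.0 + 2.8q = 144.2 - 1.9q → q_m = 20.2553.
Social marginal cost = private MC − MEB = 32.2 + 2.2q.
Set SMC = demand: 32.2 + 2.2q = 144.2 - 1.9q → q* = 27.3171.
The welfare-loss triangle has base |q_m − q*| and height MEB(q_m) (the vertical gap between SMC and demand is zero at q* and MEB at q_m).
DWL = ½ × 7.0618 × 28.9532 = 102.2309.

DWL = $102.2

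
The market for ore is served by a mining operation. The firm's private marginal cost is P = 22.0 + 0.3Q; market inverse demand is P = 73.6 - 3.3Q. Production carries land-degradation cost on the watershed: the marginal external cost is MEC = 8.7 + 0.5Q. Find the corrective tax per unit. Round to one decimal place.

tax = 13.9 per unit

Social marginal cost = private MC + MEC = 30.7 + 0.8Q.
Set SMC = demand: 30.7 + 0.8Q = 73.6 - 3.3Q → Q* = 10.4634.
The Pigouvian tax equals MEC at Q*: 8.7 + 0.5×10.4634 = 13.9317.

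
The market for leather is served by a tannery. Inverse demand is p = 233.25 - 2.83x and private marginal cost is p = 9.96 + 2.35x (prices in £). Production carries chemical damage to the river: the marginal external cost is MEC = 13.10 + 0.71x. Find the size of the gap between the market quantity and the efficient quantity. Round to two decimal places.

7.42 units

Market equilibrium (private): 9.96 + 2.35x = 233.25 - 2.83x → x_m = 43.1062.
Social marginal cost = private MC + MEC = 23.06 + 3.06x.
Set SMC = demand: 23.06 + 3.06x = 233.25 - 2.83x → x* = 35.6859.
Gap = |43.1062 − 35.6859| = 7.4203.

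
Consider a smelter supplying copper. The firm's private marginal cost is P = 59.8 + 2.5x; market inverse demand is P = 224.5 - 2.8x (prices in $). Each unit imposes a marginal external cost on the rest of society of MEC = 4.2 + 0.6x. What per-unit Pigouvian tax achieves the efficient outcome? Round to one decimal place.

tax = $20.5 per unit

Social marginal cost = private MC + MEC = 64.0 + 3.1x.
Set SMC = demand: 64.0 + 3.1x = 224.5 - 2.8x → x* = 27.2034.
The Pigouvian tax equals MEC at x*: 4.2 + 0.6×27.2034 = 20.5220.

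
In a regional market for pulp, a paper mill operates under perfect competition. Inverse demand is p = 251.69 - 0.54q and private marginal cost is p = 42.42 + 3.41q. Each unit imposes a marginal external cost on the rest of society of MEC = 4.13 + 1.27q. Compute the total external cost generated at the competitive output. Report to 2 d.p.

Market equilibrium (private): 42.42 + 3.41q = 251.69 - 0.54q → q_m = 52.9797.
Total external cost = ∫₀^{q_m} (4.13 + 1.27q) dq = 4.13×52.9797 + ½×1.27×52.9797² = 2001.1550.

2001.16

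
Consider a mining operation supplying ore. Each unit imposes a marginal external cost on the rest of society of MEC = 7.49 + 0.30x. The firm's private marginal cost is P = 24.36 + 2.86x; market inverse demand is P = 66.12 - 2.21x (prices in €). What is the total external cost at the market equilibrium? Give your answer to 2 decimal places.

€71.87

Market equilibrium (private): 24.36 + 2.86x = 66.12 - 2.21x → x_m = 8.2367.
Total external cost = ∫₀^{x_m} (7.49 + 0.30x) dx = 7.49×8.2367 + ½×0.30×8.2367² = 71.8694.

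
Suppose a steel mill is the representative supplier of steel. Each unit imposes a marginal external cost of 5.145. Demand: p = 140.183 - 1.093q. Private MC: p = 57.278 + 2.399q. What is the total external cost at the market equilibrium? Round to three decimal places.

Market equilibrium (private): 57.278 + 2.399q = 140.183 - 1.093q → q_m = 23.7414.
Total external cost = MEC × q_m = 5.145 × 23.7414 = 122.1495.

122.150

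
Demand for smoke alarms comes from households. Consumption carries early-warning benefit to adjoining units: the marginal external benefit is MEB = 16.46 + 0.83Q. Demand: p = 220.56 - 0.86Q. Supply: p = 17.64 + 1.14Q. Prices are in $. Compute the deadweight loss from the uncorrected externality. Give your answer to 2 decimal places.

Market equilibrium (private): 17.64 + 1.14Q = 220.56 - 0.86Q → Q_m = 101.4600.
Social marginal benefit = demand + MEB = 237.02 - 0.03Q.
Set SMB = MC: 237.02 - 0.03Q = 17.64 + 1.14Q → Q* = 187.5043.
Between Q* and Q_m the wedge SMB − MC runs linearly from 0 to MEB(Q_m), so the loss is a triangle.
DWL = ½ × 86.0443 × 100.6718 = 4331.1173.

DWL = $4331.12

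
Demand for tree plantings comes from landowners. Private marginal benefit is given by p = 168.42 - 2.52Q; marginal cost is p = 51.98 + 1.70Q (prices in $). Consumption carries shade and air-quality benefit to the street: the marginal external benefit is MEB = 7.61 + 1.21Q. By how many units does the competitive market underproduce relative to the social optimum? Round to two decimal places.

Market equilibrium (private): 51.98 + 1.70Q = 168.42 - 2.52Q → Q_m = 27.5924.
Social marginal benefit = demand + MEB = 176.03 - 1.31Q.
Set SMB = MC: 176.03 - 1.31Q = 51.98 + 1.70Q → Q* = 41.2126.
Gap = |27.5924 − 41.2126| = 13.6202.

13.62 units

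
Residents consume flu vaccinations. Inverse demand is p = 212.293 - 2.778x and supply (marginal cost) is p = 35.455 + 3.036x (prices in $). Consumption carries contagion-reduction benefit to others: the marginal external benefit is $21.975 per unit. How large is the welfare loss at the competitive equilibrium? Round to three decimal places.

Market equilibrium (private): 35.455 + 3.036x = 212.293 - 2.778x → x_m = 30.4159.
Social marginal benefit = demand + MEB = 234.268 - 2.778x.
Set SMB = MC: 234.268 - 2.778x = 35.455 + 3.036x → x* = 34.1956.
Height of the DWL triangle at x_m is SMB(x_m) − MC(x_m) = MEB(x_m) = 21.9750.
DWL = ½ × 3.7797 × 21.9750 = 41.5295.

DWL = $41.529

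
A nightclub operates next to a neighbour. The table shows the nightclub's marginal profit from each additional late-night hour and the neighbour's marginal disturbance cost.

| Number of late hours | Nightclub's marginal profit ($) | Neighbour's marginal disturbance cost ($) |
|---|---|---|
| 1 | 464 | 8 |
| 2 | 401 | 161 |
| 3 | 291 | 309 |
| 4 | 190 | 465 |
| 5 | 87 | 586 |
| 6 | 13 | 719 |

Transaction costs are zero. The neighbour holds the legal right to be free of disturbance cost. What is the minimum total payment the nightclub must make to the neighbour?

Efficient level: marginal profit ≥ marginal disturbance cost through level 2, so k* = 2.
With the neighbour holding the right, the nightclub must at least compensate total damage at k*: 8 + 161 = 169.

$169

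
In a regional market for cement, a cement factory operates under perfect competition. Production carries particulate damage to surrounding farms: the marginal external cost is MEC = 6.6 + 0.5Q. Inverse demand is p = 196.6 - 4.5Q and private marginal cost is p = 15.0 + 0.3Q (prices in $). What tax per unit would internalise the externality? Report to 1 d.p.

tax = $23.1 per unit

Social marginal cost = private MC + MEC = 21.6 + 0.8Q.
Set SMC = demand: 21.6 + 0.8Q = 196.6 - 4.5Q → Q* = 33.0189.
The Pigouvian tax equals MEC at Q*: 6.6 + 0.5×33.0189 = 23.1095.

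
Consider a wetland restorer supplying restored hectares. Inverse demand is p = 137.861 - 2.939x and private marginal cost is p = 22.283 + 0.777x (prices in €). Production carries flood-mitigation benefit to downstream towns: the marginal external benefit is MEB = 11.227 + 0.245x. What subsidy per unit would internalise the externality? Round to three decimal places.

Social marginal cost = private MC − MEB = 11.056 + 0.532x.
Set SMC = demand: 11.056 + 0.532x = 137.861 - 2.939x → x* = 36.5327.
The Pigouvian subsidy equals MEB at x*: 11.227 + 0.245×36.5327 = 20.1775.

subsidy = €20.178 per unit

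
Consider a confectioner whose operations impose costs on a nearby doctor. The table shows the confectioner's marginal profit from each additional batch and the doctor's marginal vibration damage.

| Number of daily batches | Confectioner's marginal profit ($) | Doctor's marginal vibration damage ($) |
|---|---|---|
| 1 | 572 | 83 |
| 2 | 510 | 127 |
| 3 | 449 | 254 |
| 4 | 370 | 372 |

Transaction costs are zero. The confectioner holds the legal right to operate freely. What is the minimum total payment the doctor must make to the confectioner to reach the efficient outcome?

$370

Left alone the confectioner would choose level 4 (marginal profit stays positive).
Efficient level: k* = 3 (marginal profit ≥ marginal vibration damage through 3).
The doctor must at least cover the confectioner's forgone profit from cutting 4→3: 370 = 370.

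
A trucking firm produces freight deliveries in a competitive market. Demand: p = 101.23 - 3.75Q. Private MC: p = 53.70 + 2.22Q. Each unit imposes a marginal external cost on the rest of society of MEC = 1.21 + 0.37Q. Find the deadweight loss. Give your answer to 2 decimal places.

Market equilibrium (private): 53.70 + 2.22Q = 101.23 - 3.75Q → Q_m = 7.9615.
Social marginal cost = private MC + MEC = 54.91 + 2.59Q.
Set SMC = demand: 54.91 + 2.59Q = 101.23 - 3.75Q → Q* = 7.3060.
Height of the DWL triangle at Q_m is SMC(Q_m) − demand(Q_m) = MEC(Q_m) = 4.1557.
DWL = ½ × 0.6555 × 4.1557 = 1.3620.

DWL = 1.36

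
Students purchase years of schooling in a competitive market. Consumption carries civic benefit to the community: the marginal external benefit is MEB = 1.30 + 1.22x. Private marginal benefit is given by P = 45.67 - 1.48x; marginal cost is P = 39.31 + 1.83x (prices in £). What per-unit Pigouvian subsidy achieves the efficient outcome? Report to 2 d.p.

subsidy = £5.77 per unit

Social marginal benefit = demand + MEB = 46.97 - 0.26x.
Set SMB = MC: 46.97 - 0.26x = 39.31 + 1.83x → x* = 3.6651.
The Pigouvian subsidy equals MEB at x*: 1.30 + 1.22×3.6651 = 5.7714.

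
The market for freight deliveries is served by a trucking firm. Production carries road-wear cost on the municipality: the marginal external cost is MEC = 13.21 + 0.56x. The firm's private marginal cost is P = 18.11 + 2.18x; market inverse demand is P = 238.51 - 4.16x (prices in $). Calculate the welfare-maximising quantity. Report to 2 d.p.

x* = 30.03

Social marginal cost = private MC + MEC = 31.32 + 2.74x.
Set SMC = demand: 31.32 + 2.74x = 238.51 - 4.16x → x* = 30.0275.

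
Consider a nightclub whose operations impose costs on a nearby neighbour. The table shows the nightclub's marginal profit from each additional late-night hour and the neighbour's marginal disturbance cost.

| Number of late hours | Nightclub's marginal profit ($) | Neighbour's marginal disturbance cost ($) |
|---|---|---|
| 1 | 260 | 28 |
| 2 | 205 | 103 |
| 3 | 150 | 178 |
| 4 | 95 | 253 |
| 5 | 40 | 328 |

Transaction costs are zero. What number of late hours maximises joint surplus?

2

Bargaining reaches the level where marginal profit last exceeds marginal disturbance cost.
That holds through level 2 (205 ≥ 103) but not at 3 (150 < 178).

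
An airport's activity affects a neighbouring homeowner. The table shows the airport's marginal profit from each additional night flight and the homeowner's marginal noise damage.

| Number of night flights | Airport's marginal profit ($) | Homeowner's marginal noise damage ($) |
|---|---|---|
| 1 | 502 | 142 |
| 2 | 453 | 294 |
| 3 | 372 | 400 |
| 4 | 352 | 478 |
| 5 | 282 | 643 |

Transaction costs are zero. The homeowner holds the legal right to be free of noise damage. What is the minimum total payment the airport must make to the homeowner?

Efficient level: marginal profit ≥ marginal noise damage through level 2, so k* = 2.
With the homeowner holding the right, the airport must at least compensate total damage at k*: 142 + 294 = 436.

$436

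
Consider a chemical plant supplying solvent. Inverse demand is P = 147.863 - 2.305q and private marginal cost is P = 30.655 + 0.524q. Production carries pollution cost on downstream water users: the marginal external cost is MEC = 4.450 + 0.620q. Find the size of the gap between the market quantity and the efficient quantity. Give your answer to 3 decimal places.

Market equilibrium (private): 30.655 + 0.524q = 147.863 - 2.305q → q_m = 41.4309.
Social marginal cost = private MC + MEC = 35.105 + 1.144q.
Set SMC = demand: 35.105 + 1.144q = 147.863 - 2.305q → q* = 32.6930.
Gap = |41.4309 − 32.6930| = 8.7379.

8.738 units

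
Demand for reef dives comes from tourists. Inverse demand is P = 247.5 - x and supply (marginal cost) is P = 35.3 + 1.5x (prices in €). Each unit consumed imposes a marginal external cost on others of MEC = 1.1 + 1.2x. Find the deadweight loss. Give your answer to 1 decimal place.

Market equilibrium (private): 35.3 + 1.5x = 247.5 - x → x_m = 84.8800.
Social marginal benefit = demand − MEC = 246.4 - 2.2x.
Set SMB = MC: 246.4 - 2.2x = 35.3 + 1.5x → x* = 57.0541.
The welfare-loss triangle has base |x_m − x*| and height MEC(x_m) (the vertical gap between SMB and MC is zero at x* and MEC at x_m).
DWL = ½ × 27.8259 × 102.9560 = 1432.4217.

DWL = €1432.4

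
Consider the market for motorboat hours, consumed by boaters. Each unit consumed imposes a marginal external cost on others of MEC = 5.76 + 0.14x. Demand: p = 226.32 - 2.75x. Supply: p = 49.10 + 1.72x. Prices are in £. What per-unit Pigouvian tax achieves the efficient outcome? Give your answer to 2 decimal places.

Social marginal benefit = demand − MEC = 220.56 - 2.89x.
Set SMB = MC: 220.56 - 2.89x = 49.10 + 1.72x → x* = 37.1931.
The Pigouvian tax equals MEC at x*: 5.76 + 0.14×37.1931 = 10.9670.

tax = £10.97 per unit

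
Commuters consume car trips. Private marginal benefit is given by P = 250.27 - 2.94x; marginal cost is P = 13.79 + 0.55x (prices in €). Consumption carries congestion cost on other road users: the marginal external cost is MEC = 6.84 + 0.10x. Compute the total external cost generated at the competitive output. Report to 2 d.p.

Market equilibrium (private): 13.79 + 0.55x = 250.27 - 2.94x → x_m = 67.7593.
Total external cost = ∫₀^{x_m} (6.84 + 0.10x) dx = 6.84×67.7593 + ½×0.10×67.7593² = 693.0397.

€693.04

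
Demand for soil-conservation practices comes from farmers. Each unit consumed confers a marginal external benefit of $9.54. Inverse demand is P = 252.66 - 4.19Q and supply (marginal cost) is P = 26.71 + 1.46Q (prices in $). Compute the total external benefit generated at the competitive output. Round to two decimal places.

$381.52

Market equilibrium (private): 26.71 + 1.46Q = 252.66 - 4.19Q → Q_m = 39.9912.
Total external benefit = MEB × Q_m = 9.54 × 39.9912 = 381.5160.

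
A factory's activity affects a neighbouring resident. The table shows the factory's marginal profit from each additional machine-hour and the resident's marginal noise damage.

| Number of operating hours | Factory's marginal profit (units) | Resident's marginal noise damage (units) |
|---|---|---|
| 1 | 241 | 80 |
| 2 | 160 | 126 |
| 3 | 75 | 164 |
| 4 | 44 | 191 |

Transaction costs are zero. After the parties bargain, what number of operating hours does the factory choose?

Bargaining reaches the level where marginal profit last exceeds marginal noise damage.
That holds through level 2 (160 ≥ 126) but not at 3 (75 < 164).

2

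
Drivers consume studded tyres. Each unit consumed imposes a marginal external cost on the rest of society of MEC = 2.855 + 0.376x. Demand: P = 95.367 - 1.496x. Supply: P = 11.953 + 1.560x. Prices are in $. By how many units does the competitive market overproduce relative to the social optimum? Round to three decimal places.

Market equilibrium (private): 11.953 + 1.560x = 95.367 - 1.496x → x_m = 27.2952.
Social marginal benefit = demand − MEC = 92.512 - 1.872x.
Set SMB = MC: 92.512 - 1.872x = 11.953 + 1.560x → x* = 23.4729.
Gap = |27.2952 − 23.4729| = 3.8223.

3.822 units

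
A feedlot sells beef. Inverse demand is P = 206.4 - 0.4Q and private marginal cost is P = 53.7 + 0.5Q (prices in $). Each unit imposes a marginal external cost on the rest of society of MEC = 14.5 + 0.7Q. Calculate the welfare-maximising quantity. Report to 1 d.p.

Q* = 86.4

Social marginal cost = private MC + MEC = 68.2 + 1.2Q.
Set SMC = demand: 68.2 + 1.2Q = 206.4 - 0.4Q → Q* = 86.3750.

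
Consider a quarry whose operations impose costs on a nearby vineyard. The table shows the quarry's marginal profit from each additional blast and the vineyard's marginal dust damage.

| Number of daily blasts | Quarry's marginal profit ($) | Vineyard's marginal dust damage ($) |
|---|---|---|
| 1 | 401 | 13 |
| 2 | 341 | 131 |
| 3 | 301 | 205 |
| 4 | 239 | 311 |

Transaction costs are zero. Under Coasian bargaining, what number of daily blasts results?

3

Bargaining reaches the level where marginal profit last exceeds marginal dust damage.
That holds through level 3 (301 ≥ 205) but not at 4 (239 < 311).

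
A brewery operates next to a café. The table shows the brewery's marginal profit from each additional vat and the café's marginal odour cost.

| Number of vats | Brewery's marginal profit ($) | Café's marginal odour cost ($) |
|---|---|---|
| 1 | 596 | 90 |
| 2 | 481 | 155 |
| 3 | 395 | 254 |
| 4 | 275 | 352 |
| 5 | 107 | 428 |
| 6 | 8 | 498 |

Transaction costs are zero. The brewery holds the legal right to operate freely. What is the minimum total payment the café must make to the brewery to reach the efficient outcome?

Left alone the brewery would choose level 6 (marginal profit stays positive).
Efficient level: k* = 3 (marginal profit ≥ marginal odour cost through 3).
The café must at least cover the brewery's forgone profit from cutting 6→3: 275 + 107 + 8 = 390.

$390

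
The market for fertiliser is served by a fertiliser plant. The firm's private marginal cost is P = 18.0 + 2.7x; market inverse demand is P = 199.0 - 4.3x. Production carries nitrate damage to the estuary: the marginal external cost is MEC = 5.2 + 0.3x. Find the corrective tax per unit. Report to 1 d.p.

Social marginal cost = private MC + MEC = 23.2 + 3.0x.
Set SMC = demand: 23.2 + 3.0x = 199.0 - 4.3x → x* = 24.0822.
The Pigouvian tax equals MEC at x*: 5.2 + 0.3×24.0822 = 12.4247.

tax = 12.4 per unit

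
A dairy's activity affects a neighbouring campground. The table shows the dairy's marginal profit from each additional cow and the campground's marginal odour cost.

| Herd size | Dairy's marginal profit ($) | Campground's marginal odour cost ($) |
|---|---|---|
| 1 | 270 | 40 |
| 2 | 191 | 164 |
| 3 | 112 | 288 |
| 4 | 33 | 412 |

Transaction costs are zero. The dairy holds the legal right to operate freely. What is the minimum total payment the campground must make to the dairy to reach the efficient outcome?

Left alone the dairy would choose level 4 (marginal profit stays positive).
Efficient level: k* = 2 (marginal profit ≥ marginal odour cost through 2).
The campground must at least cover the dairy's forgone profit from cutting 4→2: 112 + 33 = 145.

$145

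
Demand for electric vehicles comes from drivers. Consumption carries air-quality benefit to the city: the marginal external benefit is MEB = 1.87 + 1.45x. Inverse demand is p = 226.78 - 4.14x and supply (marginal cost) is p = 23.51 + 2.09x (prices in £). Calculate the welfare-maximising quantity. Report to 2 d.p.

Social marginal benefit = demand + MEB = 228.65 - 2.69x.
Set SMB = MC: 228.65 - 2.69x = 23.51 + 2.09x → x* = 42.9163.

x* = 42.92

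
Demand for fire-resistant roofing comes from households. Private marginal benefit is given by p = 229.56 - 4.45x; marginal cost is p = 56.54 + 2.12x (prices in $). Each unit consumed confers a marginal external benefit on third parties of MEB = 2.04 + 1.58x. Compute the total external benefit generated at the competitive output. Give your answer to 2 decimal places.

$601.61

Market equilibrium (private): 56.54 + 2.12x = 229.56 - 4.45x → x_m = 26.3349.
Total external benefit = ∫₀^{x_m} (2.04 + 1.58x) dx = 2.04×26.3349 + ½×1.58×26.3349² = 601.6095.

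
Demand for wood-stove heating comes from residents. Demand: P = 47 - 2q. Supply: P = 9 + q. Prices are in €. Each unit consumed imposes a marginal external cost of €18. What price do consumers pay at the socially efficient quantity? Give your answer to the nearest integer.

Social marginal benefit = demand − MEC = 29 - 2q.
Set SMB = MC: 29 - 2q = 9 + q → q* = 6.6667.
Consumer price on the demand curve at q*: 47 − 2×6.6667 = 33.6666.

P = €34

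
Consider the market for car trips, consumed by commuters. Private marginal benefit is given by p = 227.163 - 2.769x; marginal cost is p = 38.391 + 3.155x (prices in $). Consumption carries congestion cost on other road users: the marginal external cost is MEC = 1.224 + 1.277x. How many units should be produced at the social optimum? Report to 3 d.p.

Social marginal benefit = demand − MEC = 225.939 - 4.046x.
Set SMB = MC: 225.939 - 4.046x = 38.391 + 3.155x → x* = 26.0447.

x* = 26.045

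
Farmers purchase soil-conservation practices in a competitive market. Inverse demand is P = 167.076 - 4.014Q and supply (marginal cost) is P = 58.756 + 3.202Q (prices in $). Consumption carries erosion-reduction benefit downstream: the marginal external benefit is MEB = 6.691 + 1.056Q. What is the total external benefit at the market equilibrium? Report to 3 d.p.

$219.415

Market equilibrium (private): 58.756 + 3.202Q = 167.076 - 4.014Q → Q_m = 15.0111.
Total external benefit = ∫₀^{Q_m} (6.691 + 1.056Q) dQ = 6.691×15.0111 + ½×1.056×15.0111² = 219.4152.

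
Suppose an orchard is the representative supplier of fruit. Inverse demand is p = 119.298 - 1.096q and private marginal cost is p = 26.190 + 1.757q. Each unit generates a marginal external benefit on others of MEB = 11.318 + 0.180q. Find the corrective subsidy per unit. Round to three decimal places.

Social marginal cost = private MC − MEB = 14.872 + 1.577q.
Set SMC = demand: 14.872 + 1.577q = 119.298 - 1.096q → q* = 39.0670.
The Pigouvian subsidy equals MEB at q*: 11.318 + 0.180×39.0670 = 18.3501.

subsidy = 18.350 per unit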